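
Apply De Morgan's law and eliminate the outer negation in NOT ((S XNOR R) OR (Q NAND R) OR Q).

NOT (S XNOR R) AND NOT (Q NAND R) AND NOT Q
De Morgan's: NOT(OR of terms) = AND of negations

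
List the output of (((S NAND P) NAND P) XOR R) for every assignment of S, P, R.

S | P | R | Output
------------------
0 | 0 | 0 | 1
0 | 0 | 1 | 0
0 | 1 | 0 | 0
0 | 1 | 1 | 1
1 | 0 | 0 | 1
1 | 0 | 1 | 0
1 | 1 | 0 | 1
1 | 1 | 1 | 0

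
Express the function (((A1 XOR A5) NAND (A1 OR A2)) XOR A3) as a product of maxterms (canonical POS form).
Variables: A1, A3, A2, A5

ΠM(3, 4, 5, 6, 8, 10, 13, 15) = (A1 OR A3 OR NOT A2 OR NOT A5) AND (A1 OR NOT A3 OR A2 OR A5) AND (A1 OR NOT A3 OR A2 OR NOT A5) AND (A1 OR NOT A3 OR NOT A2 OR A5) AND (NOT A1 OR A3 OR A2 OR A5) AND (NOT A1 OR A3 OR NOT A2 OR A5) AND (NOT A1 OR NOT A3 OR A2 OR NOT A5) AND (NOT A1 OR NOT A3 OR NOT A2 OR NOT A5)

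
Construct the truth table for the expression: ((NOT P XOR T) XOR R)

T | R | P | Output
------------------
0 | 0 | 0 | 1
0 | 0 | 1 | 0
0 | 1 | 0 | 0
0 | 1 | 1 | 1
1 | 0 | 0 | 0
1 | 0 | 1 | 1
1 | 1 | 0 | 1
1 | 1 | 1 | 0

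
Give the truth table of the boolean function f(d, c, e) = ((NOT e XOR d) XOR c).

d | c | e | Output
------------------
0 | 0 | 0 | 1
0 | 0 | 1 | 0
0 | 1 | 0 | 0
0 | 1 | 1 | 1
1 | 0 | 0 | 0
1 | 0 | 1 | 1
1 | 1 | 0 | 1
1 | 1 | 1 | 0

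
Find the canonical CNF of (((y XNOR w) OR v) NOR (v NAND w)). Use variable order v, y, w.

(v OR y OR w) AND (v OR y OR NOT w) AND (v OR NOT y OR w) AND (v OR NOT y OR NOT w) AND (NOT v OR y OR w) AND (NOT v OR y OR NOT w) AND (NOT v OR NOT y OR w) AND (NOT v OR NOT y OR NOT w)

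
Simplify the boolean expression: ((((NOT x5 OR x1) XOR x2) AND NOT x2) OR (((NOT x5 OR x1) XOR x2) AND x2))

By distribution ((E AND v) OR (E AND NOT v) = E):
= ((NOT x5 OR x1) XOR x2)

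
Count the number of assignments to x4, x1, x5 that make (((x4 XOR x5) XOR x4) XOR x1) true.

Satisfying assignments: (0,0,1), (0,1,0), (1,0,1), (1,1,0)
Count: 4 out of 8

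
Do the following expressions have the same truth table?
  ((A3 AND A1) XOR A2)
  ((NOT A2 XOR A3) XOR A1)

No. Counterexample: with A3=0, A1=0, A2=0, Expression 1 = 0 but Expression 2 = 1.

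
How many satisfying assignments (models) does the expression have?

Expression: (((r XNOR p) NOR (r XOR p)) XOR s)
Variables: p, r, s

Satisfying assignments: (0,0,1), (0,1,1), (1,0,1), (1,1,1)
Count: 4 out of 8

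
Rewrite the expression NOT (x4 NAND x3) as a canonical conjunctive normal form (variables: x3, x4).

(x3 OR x4) AND (x3 OR NOT x4) AND (NOT x3 OR x4)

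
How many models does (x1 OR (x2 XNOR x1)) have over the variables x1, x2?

Satisfying assignments: (0,0), (1,0), (1,1)
Count: 3 out of 4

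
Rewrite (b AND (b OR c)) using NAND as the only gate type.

((b NAND ((b NAND b) NAND (c NAND c))) NAND (b NAND ((b NAND b) NAND (c NAND c))))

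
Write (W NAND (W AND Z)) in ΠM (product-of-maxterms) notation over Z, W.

ΠM(3) = (NOT Z OR NOT W)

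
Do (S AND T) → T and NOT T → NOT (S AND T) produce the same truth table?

Yes, Contrapositive is always equivalent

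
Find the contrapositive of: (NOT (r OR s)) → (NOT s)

Contrapositive: s → (r OR s)
Note: A statement and its contrapositive are logically equivalent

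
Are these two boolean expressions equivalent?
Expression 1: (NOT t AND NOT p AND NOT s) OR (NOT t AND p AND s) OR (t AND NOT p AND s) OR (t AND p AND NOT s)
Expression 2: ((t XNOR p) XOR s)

Yes, they are equivalent — the two output columns agree on all 8 assignments:
t | p | s | Expression 1 | Expression 2
---------------------------------------
0 | 0 | 0 | 1 | 1
0 | 0 | 1 | 0 | 0
0 | 1 | 0 | 0 | 0
0 | 1 | 1 | 1 | 1
1 | 0 | 0 | 0 | 0
1 | 0 | 1 | 1 | 1
1 | 1 | 0 | 1 | 1
1 | 1 | 1 | 0 | 0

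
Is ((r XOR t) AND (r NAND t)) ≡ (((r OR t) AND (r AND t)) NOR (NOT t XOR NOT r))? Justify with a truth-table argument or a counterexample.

No. Counterexample: with r=0, t=0, Expression 1 = 0 but Expression 2 = 1.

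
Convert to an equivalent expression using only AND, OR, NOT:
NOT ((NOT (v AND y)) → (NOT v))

(NOT (v AND y)) AND v
(Negated implication: NOT(A → B) = A AND NOT B)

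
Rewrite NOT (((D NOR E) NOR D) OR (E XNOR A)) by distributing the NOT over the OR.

NOT ((D NOR E) NOR D) AND NOT (E XNOR A)
De Morgan's: NOT(OR of terms) = AND of negations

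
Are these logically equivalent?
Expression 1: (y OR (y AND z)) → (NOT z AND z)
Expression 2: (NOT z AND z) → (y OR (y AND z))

No, Converse is not equivalent to original (counterexample: y=1, z=0)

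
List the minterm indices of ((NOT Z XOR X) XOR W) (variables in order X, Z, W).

Σm(0, 3, 5, 6) = (NOT X AND NOT Z AND NOT W) OR (NOT X AND Z AND W) OR (X AND NOT Z AND W) OR (X AND Z AND NOT W)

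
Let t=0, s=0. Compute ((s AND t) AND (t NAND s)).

Substituting: ((0 AND 0) AND (0 NAND 0))
= 0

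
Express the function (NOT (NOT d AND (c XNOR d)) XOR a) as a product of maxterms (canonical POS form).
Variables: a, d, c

ΠM(0, 5, 6, 7) = (a OR d OR c) AND (NOT a OR d OR NOT c) AND (NOT a OR NOT d OR c) AND (NOT a OR NOT d OR NOT c)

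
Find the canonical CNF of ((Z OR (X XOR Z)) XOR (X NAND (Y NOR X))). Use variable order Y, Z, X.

(Y OR Z OR NOT X) AND (Y OR NOT Z OR X) AND (Y OR NOT Z OR NOT X) AND (NOT Y OR Z OR NOT X) AND (NOT Y OR NOT Z OR X) AND (NOT Y OR NOT Z OR NOT X)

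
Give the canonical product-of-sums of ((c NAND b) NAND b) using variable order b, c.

ΠM(2) = (NOT b OR c)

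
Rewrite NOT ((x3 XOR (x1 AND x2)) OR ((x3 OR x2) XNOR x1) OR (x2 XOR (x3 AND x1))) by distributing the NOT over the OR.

NOT (x3 XOR (x1 AND x2)) AND NOT ((x3 OR x2) XNOR x1) AND NOT (x2 XOR (x3 AND x1))
De Morgan's: NOT(OR of terms) = AND of negations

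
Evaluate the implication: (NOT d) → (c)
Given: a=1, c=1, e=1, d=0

Antecedent (NOT d) = 1; consequent (c) = 1.
1 → 1 = 1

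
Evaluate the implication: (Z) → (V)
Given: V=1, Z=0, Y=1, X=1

Antecedent (Z) = 0; consequent (V) = 1.
0 → 1 = 1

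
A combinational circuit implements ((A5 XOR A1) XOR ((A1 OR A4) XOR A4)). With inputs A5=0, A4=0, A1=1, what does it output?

Substituting: ((0 XOR 1) XOR ((1 OR 0) XOR 0))
= 0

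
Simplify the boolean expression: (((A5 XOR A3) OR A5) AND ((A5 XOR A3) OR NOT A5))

By distribution ((E OR v) AND (E OR NOT v) = E):
= (A5 XOR A3)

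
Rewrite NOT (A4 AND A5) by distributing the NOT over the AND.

NOT A4 OR NOT A5
De Morgan's: NOT(AND of terms) = OR of negations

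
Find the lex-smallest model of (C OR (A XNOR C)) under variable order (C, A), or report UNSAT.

C=0, A=0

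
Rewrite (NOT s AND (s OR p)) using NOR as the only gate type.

(((s NOR s) NOR (s NOR s)) NOR (((s NOR p) NOR (s NOR p)) NOR ((s NOR p) NOR (s NOR p))))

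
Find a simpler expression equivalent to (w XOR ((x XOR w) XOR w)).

By XOR self-cancellation ((E XOR v) XOR v = E):
= (x XOR w)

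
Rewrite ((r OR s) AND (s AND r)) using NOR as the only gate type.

((((r NOR s) NOR (r NOR s)) NOR ((r NOR s) NOR (r NOR s))) NOR (((s NOR s) NOR (r NOR r)) NOR ((s NOR s) NOR (r NOR r))))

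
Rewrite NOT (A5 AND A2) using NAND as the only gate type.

(((A5 NAND A2) NAND (A5 NAND A2)) NAND ((A5 NAND A2) NAND (A5 NAND A2)))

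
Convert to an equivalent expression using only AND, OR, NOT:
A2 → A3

NOT A2 OR A3
(Implication elimination: A → B = NOT A OR B)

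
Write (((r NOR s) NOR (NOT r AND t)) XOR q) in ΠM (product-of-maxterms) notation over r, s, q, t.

ΠM(0, 1, 5, 6, 10, 11, 14, 15) = (r OR s OR q OR t) AND (r OR s OR q OR NOT t) AND (r OR NOT s OR q OR NOT t) AND (r OR NOT s OR NOT q OR t) AND (NOT r OR s OR NOT q OR t) AND (NOT r OR s OR NOT q OR NOT t) AND (NOT r OR NOT s OR NOT q OR t) AND (NOT r OR NOT s OR NOT q OR NOT t)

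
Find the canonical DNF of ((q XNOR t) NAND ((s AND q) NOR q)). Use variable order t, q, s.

(NOT t AND q AND NOT s) OR (NOT t AND q AND s) OR (t AND NOT q AND NOT s) OR (t AND NOT q AND s) OR (t AND q AND NOT s) OR (t AND q AND s)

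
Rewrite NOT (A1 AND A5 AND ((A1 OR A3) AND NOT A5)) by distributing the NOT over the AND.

NOT A1 OR NOT A5 OR NOT ((A1 OR A3) AND NOT A5)
De Morgan's: NOT(AND of terms) = OR of negations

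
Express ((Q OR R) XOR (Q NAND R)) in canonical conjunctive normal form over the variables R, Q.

(R OR NOT Q) AND (NOT R OR Q)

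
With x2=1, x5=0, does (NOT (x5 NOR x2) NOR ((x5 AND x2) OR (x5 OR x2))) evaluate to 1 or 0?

Substituting: (NOT (0 NOR 1) NOR ((0 AND 1) OR (0 OR 1)))
= 0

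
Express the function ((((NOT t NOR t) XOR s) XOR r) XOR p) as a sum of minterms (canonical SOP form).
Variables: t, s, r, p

Σm(1, 2, 4, 7, 9, 10, 12, 15) = (NOT t AND NOT s AND NOT r AND p) OR (NOT t AND NOT s AND r AND NOT p) OR (NOT t AND s AND NOT r AND NOT p) OR (NOT t AND s AND r AND p) OR (t AND NOT s AND NOT r AND p) OR (t AND NOT s AND r AND NOT p) OR (t AND s AND NOT r AND NOT p) OR (t AND s AND r AND p)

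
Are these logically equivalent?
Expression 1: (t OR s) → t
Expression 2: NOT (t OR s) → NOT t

No, Inverse is not equivalent to original (counterexample: s=1, t=0)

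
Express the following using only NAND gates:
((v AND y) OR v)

((((v NAND y) NAND (v NAND y)) NAND ((v NAND y) NAND (v NAND y))) NAND (v NAND v))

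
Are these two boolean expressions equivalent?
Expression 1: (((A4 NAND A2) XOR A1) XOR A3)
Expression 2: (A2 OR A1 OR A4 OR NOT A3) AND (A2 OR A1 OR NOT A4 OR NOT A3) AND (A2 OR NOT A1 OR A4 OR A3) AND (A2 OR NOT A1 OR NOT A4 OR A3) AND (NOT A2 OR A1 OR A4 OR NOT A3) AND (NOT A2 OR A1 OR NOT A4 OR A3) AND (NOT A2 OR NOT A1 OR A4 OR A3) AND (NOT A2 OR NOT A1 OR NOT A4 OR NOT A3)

Yes, they are equivalent — the two output columns agree on all 16 assignments:
A2 | A1 | A4 | A3 | Expression 1 | Expression 2
-----------------------------------------------
0 | 0 | 0 | 0 | 1 | 1
0 | 0 | 0 | 1 | 0 | 0
0 | 0 | 1 | 0 | 1 | 1
0 | 0 | 1 | 1 | 0 | 0
0 | 1 | 0 | 0 | 0 | 0
0 | 1 | 0 | 1 | 1 | 1
0 | 1 | 1 | 0 | 0 | 0
0 | 1 | 1 | 1 | 1 | 1
1 | 0 | 0 | 0 | 1 | 1
1 | 0 | 0 | 1 | 0 | 0
1 | 0 | 1 | 0 | 0 | 0
1 | 0 | 1 | 1 | 1 | 1
1 | 1 | 0 | 0 | 0 | 0
1 | 1 | 0 | 1 | 1 | 1
1 | 1 | 1 | 0 | 1 | 1
1 | 1 | 1 | 1 | 0 | 0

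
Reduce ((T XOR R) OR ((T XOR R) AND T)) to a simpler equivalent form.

By absorption (E OR (E AND v) = E):
= (T XOR R)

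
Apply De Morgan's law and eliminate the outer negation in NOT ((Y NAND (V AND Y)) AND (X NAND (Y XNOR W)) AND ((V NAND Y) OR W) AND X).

NOT (Y NAND (V AND Y)) OR NOT (X NAND (Y XNOR W)) OR NOT ((V NAND Y) OR W) OR NOT X
De Morgan's: NOT(AND of terms) = OR of negations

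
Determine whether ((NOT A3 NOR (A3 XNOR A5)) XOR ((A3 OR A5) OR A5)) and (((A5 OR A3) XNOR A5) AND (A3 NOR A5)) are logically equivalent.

No. Counterexample: with A3=0, A5=0, Expression 1 = 0 but Expression 2 = 1.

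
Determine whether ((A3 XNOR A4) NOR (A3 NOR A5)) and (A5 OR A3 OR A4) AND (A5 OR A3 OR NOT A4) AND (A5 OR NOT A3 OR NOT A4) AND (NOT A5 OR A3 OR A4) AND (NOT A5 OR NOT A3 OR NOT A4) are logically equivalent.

Yes, they are equivalent — the two output columns agree on all 8 assignments:
A5 | A3 | A4 | Expression 1 | Expression 2
------------------------------------------
0 | 0 | 0 | 0 | 0
0 | 0 | 1 | 0 | 0
0 | 1 | 0 | 1 | 1
0 | 1 | 1 | 0 | 0
1 | 0 | 0 | 0 | 0
1 | 0 | 1 | 1 | 1
1 | 1 | 0 | 1 | 1
1 | 1 | 1 | 0 | 0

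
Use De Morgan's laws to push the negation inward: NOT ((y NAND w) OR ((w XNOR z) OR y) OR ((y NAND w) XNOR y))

NOT (y NAND w) AND NOT ((w XNOR z) OR y) AND NOT ((y NAND w) XNOR y)
De Morgan's: NOT(OR of terms) = AND of negations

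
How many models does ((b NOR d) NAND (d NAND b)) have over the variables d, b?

Satisfying assignments: (0,1), (1,0), (1,1)
Count: 3 out of 4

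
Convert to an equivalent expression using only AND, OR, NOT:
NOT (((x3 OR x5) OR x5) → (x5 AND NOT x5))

((x3 OR x5) OR x5) AND NOT (x5 AND NOT x5)
(Negated implication: NOT(A → B) = A AND NOT B)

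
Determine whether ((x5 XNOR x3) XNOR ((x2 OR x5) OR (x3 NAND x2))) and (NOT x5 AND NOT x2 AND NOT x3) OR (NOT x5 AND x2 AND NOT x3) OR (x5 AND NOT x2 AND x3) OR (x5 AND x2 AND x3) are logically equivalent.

Yes, they are equivalent — the two output columns agree on all 8 assignments:
x5 | x2 | x3 | Expression 1 | Expression 2
------------------------------------------
0 | 0 | 0 | 1 | 1
0 | 0 | 1 | 0 | 0
0 | 1 | 0 | 1 | 1
0 | 1 | 1 | 0 | 0
1 | 0 | 0 | 0 | 0
1 | 0 | 1 | 1 | 1
1 | 1 | 0 | 0 | 0
1 | 1 | 1 | 1 | 1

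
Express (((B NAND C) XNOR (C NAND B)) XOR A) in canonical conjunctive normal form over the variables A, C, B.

(NOT A OR C OR B) AND (NOT A OR C OR NOT B) AND (NOT A OR NOT C OR B) AND (NOT A OR NOT C OR NOT B)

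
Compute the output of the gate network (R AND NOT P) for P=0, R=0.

Substituting: (0 AND NOT 0)
= 0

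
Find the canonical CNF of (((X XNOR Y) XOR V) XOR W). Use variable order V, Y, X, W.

(V OR Y OR X OR NOT W) AND (V OR Y OR NOT X OR W) AND (V OR NOT Y OR X OR W) AND (V OR NOT Y OR NOT X OR NOT W) AND (NOT V OR Y OR X OR W) AND (NOT V OR Y OR NOT X OR NOT W) AND (NOT V OR NOT Y OR X OR NOT W) AND (NOT V OR NOT Y OR NOT X OR W)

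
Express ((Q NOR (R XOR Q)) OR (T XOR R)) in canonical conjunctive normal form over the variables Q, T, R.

(Q OR NOT T OR NOT R) AND (NOT Q OR T OR R) AND (NOT Q OR NOT T OR NOT R)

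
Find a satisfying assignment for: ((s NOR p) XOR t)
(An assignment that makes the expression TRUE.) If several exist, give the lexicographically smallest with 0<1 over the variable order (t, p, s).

t=0, p=0, s=0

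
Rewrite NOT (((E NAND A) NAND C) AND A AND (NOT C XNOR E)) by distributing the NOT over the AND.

NOT ((E NAND A) NAND C) OR NOT A OR NOT (NOT C XNOR E)
De Morgan's: NOT(AND of terms) = OR of negations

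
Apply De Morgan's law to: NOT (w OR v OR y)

NOT w AND NOT v AND NOT y
De Morgan's: NOT(OR of terms) = AND of negations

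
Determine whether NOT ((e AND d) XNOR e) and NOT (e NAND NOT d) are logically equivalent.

Yes, they are equivalent — the two output columns agree on all 4 assignments:
d | e | Expression 1 | Expression 2
-----------------------------------
0 | 0 | 0 | 0
0 | 1 | 1 | 1
1 | 0 | 0 | 0
1 | 1 | 0 | 0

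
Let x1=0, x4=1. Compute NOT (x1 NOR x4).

Substituting: NOT (0 NOR 1)
= 1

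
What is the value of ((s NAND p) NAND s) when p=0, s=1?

Substituting: ((1 NAND 0) NAND 1)
= 0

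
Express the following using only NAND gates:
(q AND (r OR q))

((q NAND ((r NAND r) NAND (q NAND q))) NAND (q NAND ((r NAND r) NAND (q NAND q))))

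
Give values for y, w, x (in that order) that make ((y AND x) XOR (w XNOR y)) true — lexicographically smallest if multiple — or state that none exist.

y=0, w=0, x=0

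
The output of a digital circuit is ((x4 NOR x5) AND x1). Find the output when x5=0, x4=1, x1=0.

Substituting: ((1 NOR 0) AND 0)
= 0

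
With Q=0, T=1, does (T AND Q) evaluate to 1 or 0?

Substituting: (1 AND 0)
= 0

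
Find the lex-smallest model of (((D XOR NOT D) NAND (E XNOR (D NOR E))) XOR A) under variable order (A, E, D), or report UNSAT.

A=0, E=0, D=0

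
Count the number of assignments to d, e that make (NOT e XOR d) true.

Satisfying assignments: (0,0), (1,1)
Count: 2 out of 4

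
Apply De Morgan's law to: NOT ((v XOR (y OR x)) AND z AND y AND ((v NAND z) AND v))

NOT (v XOR (y OR x)) OR NOT z OR NOT y OR NOT ((v NAND z) AND v)
De Morgan's: NOT(AND of terms) = OR of negations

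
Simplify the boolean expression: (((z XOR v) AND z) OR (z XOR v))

By absorption (E OR (E AND v) = E):
= (z XOR v)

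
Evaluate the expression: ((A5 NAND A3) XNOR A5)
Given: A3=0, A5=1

Substituting: ((1 NAND 0) XNOR 1)
= 1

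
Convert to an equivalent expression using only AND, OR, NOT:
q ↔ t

(q AND t) OR (NOT q AND NOT t)
(Biconditional = both true or both false)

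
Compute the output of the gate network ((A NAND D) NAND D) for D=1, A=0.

Substituting: ((0 NAND 1) NAND 1)
= 0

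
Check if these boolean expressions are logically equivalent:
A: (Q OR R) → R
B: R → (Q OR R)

No, Converse is not equivalent to original (counterexample: Q=1, R=0)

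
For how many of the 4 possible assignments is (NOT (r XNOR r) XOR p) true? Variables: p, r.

Satisfying assignments: (1,0), (1,1)
Count: 2 out of 4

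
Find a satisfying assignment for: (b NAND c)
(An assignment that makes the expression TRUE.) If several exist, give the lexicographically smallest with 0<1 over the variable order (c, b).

c=0, b=0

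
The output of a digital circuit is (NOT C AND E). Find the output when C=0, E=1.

Substituting: (NOT 0 AND 1)
= 1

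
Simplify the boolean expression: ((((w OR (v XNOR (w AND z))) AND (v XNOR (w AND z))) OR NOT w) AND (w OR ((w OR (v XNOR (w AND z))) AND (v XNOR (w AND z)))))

By distribution ((E OR v) AND (E OR NOT v) = E) then absorption (E AND (E OR v) = E):
= (v XNOR (w AND z))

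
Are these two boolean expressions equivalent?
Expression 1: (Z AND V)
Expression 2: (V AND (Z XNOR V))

Yes, they are equivalent — the two output columns agree on all 4 assignments:
Z | V | Expression 1 | Expression 2
-----------------------------------
0 | 0 | 0 | 0
0 | 1 | 0 | 0
1 | 0 | 0 | 0
1 | 1 | 1 | 1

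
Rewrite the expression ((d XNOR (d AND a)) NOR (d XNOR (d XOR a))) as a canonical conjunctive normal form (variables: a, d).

(a OR d) AND (a OR NOT d) AND (NOT a OR d) AND (NOT a OR NOT d)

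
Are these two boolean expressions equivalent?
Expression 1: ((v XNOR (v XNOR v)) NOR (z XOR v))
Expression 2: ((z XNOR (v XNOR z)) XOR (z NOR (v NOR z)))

No. Counterexample: with v=0, z=0, Expression 1 = 1 but Expression 2 = 0.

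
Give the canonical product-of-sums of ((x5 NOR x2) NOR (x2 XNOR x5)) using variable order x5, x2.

ΠM(0, 3) = (x5 OR x2) AND (NOT x5 OR NOT x2)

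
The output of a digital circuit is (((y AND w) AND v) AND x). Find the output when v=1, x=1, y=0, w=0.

Substituting: (((0 AND 0) AND 1) AND 1)
= 0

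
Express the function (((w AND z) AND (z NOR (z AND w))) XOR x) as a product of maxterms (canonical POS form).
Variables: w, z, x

ΠM(0, 2, 4, 6) = (w OR z OR x) AND (w OR NOT z OR x) AND (NOT w OR z OR x) AND (NOT w OR NOT z OR x)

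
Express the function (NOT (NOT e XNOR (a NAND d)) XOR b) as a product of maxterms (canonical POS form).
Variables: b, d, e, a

ΠM(0, 1, 4, 7, 10, 11, 13, 14) = (b OR d OR e OR a) AND (b OR d OR e OR NOT a) AND (b OR NOT d OR e OR a) AND (b OR NOT d OR NOT e OR NOT a) AND (NOT b OR d OR NOT e OR a) AND (NOT b OR d OR NOT e OR NOT a) AND (NOT b OR NOT d OR e OR NOT a) AND (NOT b OR NOT d OR NOT e OR a)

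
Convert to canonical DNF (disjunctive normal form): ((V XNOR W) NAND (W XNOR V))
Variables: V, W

(NOT V AND W) OR (V AND NOT W)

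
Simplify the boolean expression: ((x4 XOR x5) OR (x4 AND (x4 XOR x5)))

By absorption (E OR (E AND v) = E):
= (x4 XOR x5)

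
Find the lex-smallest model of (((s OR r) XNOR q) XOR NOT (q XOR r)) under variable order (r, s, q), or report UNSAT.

r=0, s=1, q=0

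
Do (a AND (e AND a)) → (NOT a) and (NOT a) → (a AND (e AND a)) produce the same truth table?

No, Converse is not equivalent to original (counterexample: e=0, a=0)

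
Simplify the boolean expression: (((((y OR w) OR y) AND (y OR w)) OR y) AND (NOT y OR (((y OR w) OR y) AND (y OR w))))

By distribution ((E OR v) AND (E OR NOT v) = E) then absorption (E AND (E OR v) = E):
= (y OR w)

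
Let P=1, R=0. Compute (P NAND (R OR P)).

Substituting: (1 NAND (0 OR 1))
= 0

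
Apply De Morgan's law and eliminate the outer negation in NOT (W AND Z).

NOT W OR NOT Z
De Morgan's: NOT(AND of terms) = OR of negations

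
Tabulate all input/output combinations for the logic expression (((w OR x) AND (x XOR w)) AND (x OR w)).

x | w | Output
--------------
0 | 0 | 0
0 | 1 | 1
1 | 0 | 1
1 | 1 | 0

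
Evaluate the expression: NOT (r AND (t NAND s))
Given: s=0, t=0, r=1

Substituting: NOT (1 AND (0 NAND 0))
= 0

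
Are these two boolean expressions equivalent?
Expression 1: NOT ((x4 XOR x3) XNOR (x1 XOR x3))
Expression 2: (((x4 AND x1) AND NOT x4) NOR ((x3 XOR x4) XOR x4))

No. Counterexample: with x1=0, x4=0, x3=0, Expression 1 = 0 but Expression 2 = 1.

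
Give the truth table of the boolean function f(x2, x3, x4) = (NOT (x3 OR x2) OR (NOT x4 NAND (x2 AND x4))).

x2 | x3 | x4 | Output
---------------------
0 | 0 | 0 | 1
0 | 0 | 1 | 1
0 | 1 | 0 | 1
0 | 1 | 1 | 1
1 | 0 | 0 | 1
1 | 0 | 1 | 1
1 | 1 | 0 | 1
1 | 1 | 1 | 1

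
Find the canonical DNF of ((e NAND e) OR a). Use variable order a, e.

(NOT a AND NOT e) OR (a AND NOT e) OR (a AND e)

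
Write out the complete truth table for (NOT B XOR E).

E | B | Output
--------------
0 | 0 | 1
0 | 1 | 0
1 | 0 | 0
1 | 1 | 1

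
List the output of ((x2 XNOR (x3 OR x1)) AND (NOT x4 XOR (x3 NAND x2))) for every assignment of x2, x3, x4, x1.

x2 | x3 | x4 | x1 | Output
--------------------------
0 | 0 | 0 | 0 | 0
0 | 0 | 0 | 1 | 0
0 | 0 | 1 | 0 | 1
0 | 0 | 1 | 1 | 0
0 | 1 | 0 | 0 | 0
0 | 1 | 0 | 1 | 0
0 | 1 | 1 | 0 | 0
0 | 1 | 1 | 1 | 0
1 | 0 | 0 | 0 | 0
1 | 0 | 0 | 1 | 0
1 | 0 | 1 | 0 | 0
1 | 0 | 1 | 1 | 1
1 | 1 | 0 | 0 | 1
1 | 1 | 0 | 1 | 1
1 | 1 | 1 | 0 | 0
1 | 1 | 1 | 1 | 0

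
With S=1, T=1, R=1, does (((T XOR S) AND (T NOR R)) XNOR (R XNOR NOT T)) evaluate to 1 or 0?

Substituting: (((1 XOR 1) AND (1 NOR 1)) XNOR (1 XNOR NOT 1))
= 1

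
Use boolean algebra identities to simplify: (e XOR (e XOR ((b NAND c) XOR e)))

By XOR self-cancellation ((E XOR v) XOR v = E):
= ((b NAND c) XOR e)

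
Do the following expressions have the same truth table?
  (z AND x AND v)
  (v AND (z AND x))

Yes, they are equivalent — the two output columns agree on all 8 assignments:
z | x | v | Expression 1 | Expression 2
---------------------------------------
0 | 0 | 0 | 0 | 0
0 | 0 | 1 | 0 | 0
0 | 1 | 0 | 0 | 0
0 | 1 | 1 | 0 | 0
1 | 0 | 0 | 0 | 0
1 | 0 | 1 | 0 | 0
1 | 1 | 0 | 0 | 0
1 | 1 | 1 | 1 | 1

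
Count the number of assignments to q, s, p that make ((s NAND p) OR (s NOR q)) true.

Satisfying assignments: (0,0,0), (0,0,1), (0,1,0), (1,0,0), (1,0,1), (1,1,0)
Count: 6 out of 8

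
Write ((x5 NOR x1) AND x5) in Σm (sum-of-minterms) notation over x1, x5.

Σm() = FALSE (no minterms)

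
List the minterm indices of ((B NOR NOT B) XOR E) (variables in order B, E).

Σm(1, 3) = (NOT B AND E) OR (B AND E)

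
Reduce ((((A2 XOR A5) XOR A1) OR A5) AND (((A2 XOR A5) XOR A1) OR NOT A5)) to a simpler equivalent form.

By distribution ((E OR v) AND (E OR NOT v) = E):
= ((A2 XOR A5) XOR A1)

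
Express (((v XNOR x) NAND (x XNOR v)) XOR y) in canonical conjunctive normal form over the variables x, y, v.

(x OR y OR v) AND (x OR NOT y OR NOT v) AND (NOT x OR y OR NOT v) AND (NOT x OR NOT y OR v)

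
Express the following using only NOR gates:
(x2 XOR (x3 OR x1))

((((x2 NOR ((x3 NOR x1) NOR (x3 NOR x1))) NOR (x2 NOR ((x3 NOR x1) NOR (x3 NOR x1)))) NOR ((x2 NOR ((x3 NOR x1) NOR (x3 NOR x1))) NOR (x2 NOR ((x3 NOR x1) NOR (x3 NOR x1))))) NOR ((((x2 NOR x2) NOR (((x3 NOR x1) NOR (x3 NOR x1)) NOR ((x3 NOR x1) NOR (x3 NOR x1)))) NOR ((x2 NOR x2) NOR (((x3 NOR x1) NOR (x3 NOR x1)) NOR ((x3 NOR x1) NOR (x3 NOR x1))))) NOR (((x2 NOR x2) NOR (((x3 NOR x1) NOR (x3 NOR x1)) NOR ((x3 NOR x1) NOR (x3 NOR x1)))) NOR ((x2 NOR x2) NOR (((x3 NOR x1) NOR (x3 NOR x1)) NOR ((x3 NOR x1) NOR (x3 NOR x1)))))))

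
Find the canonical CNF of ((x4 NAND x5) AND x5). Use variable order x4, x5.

(x4 OR x5) AND (NOT x4 OR x5) AND (NOT x4 OR NOT x5)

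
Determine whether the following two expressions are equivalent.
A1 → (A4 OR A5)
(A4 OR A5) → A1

No, Converse is not equivalent to original (counterexample: A5=0, A4=0, A1=1)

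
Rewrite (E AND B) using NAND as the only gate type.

((E NAND B) NAND (E NAND B))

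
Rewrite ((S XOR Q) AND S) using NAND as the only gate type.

((((S NAND (S NAND Q)) NAND (Q NAND (S NAND Q))) NAND S) NAND (((S NAND (S NAND Q)) NAND (Q NAND (S NAND Q))) NAND S))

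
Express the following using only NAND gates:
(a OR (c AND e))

((a NAND a) NAND (((c NAND e) NAND (c NAND e)) NAND ((c NAND e) NAND (c NAND e))))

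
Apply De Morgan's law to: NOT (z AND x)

NOT z OR NOT x
De Morgan's: NOT(AND of terms) = OR of negations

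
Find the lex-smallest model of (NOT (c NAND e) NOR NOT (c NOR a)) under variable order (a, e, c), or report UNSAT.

a=0, e=0, c=0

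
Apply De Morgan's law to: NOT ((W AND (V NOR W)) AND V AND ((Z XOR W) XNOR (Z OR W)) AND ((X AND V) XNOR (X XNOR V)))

NOT (W AND (V NOR W)) OR NOT V OR NOT ((Z XOR W) XNOR (Z OR W)) OR NOT ((X AND V) XNOR (X XNOR V))
De Morgan's: NOT(AND of terms) = OR of negations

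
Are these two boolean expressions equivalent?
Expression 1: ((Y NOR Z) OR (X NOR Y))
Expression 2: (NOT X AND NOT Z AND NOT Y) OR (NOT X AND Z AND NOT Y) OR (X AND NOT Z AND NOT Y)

Yes, they are equivalent — the two output columns agree on all 8 assignments:
X | Z | Y | Expression 1 | Expression 2
---------------------------------------
0 | 0 | 0 | 1 | 1
0 | 0 | 1 | 0 | 0
0 | 1 | 0 | 1 | 1
0 | 1 | 1 | 0 | 0
1 | 0 | 0 | 1 | 1
1 | 0 | 1 | 0 | 0
1 | 1 | 0 | 0 | 0
1 | 1 | 1 | 0 | 0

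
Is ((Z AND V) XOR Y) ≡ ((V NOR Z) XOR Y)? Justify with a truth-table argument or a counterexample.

No. Counterexample: with Y=0, V=0, Z=0, Expression 1 = 0 but Expression 2 = 1.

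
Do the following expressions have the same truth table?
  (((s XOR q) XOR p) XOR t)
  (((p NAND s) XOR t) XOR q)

No. Counterexample: with p=0, t=0, s=0, q=0, Expression 1 = 0 but Expression 2 = 1.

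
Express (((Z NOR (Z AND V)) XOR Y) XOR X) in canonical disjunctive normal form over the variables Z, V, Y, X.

(NOT Z AND NOT V AND NOT Y AND NOT X) OR (NOT Z AND NOT V AND Y AND X) OR (NOT Z AND V AND NOT Y AND NOT X) OR (NOT Z AND V AND Y AND X) OR (Z AND NOT V AND NOT Y AND X) OR (Z AND NOT V AND Y AND NOT X) OR (Z AND V AND NOT Y AND X) OR (Z AND V AND Y AND NOT X)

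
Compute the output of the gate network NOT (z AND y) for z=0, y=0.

Substituting: NOT (0 AND 0)
= 1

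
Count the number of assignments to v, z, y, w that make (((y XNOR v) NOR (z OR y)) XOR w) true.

Satisfying assignments: (0,0,0,1), (0,0,1,1), (0,1,0,1), (0,1,1,1), (1,0,0,0), (1,0,1,1), (1,1,0,1), (1,1,1,1)
Count: 8 out of 16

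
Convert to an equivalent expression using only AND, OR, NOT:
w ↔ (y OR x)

(w AND (y OR x)) OR (NOT w AND NOT (y OR x))
(Biconditional = both true or both false)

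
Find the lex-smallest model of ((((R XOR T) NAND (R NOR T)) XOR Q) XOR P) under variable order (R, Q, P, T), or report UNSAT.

R=0, Q=0, P=0, T=0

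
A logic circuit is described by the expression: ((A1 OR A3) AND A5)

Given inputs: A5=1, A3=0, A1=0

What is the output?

Substituting: ((0 OR 0) AND 1)
= 0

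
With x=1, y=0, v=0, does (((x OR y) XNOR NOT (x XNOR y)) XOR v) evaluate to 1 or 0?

Substituting: (((1 OR 0) XNOR NOT (1 XNOR 0)) XOR 0)
= 1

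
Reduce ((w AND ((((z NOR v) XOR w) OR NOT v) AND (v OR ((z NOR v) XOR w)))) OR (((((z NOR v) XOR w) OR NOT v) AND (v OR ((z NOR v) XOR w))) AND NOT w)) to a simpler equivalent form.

By distribution ((E AND v) OR (E AND NOT v) = E) then distribution ((E OR v) AND (E OR NOT v) = E):
= ((z NOR v) XOR w)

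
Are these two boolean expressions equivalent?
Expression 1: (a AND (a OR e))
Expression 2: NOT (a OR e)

No. Counterexample: with e=0, a=0, Expression 1 = 0 but Expression 2 = 1.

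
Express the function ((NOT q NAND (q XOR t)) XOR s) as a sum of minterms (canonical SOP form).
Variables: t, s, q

Σm(0, 1, 5, 6) = (NOT t AND NOT s AND NOT q) OR (NOT t AND NOT s AND q) OR (t AND NOT s AND q) OR (t AND s AND NOT q)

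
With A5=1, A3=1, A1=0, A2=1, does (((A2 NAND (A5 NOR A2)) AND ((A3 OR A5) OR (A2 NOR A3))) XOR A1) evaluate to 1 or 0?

Substituting: (((1 NAND (1 NOR 1)) AND ((1 OR 1) OR (1 NOR 1))) XOR 0)
= 1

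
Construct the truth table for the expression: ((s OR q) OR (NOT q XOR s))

s | q | Output
--------------
0 | 0 | 1
0 | 1 | 1
1 | 0 | 1
1 | 1 | 1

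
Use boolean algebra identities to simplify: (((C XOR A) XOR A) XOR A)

By XOR self-cancellation ((E XOR v) XOR v = E):
= (C XOR A)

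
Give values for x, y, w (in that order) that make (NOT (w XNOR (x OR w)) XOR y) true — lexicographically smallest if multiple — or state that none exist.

x=0, y=1, w=0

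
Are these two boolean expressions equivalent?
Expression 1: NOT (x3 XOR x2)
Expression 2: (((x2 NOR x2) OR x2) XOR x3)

No. Counterexample: with x2=1, x3=0, Expression 1 = 0 but Expression 2 = 1.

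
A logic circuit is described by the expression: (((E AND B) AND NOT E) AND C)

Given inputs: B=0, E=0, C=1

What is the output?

Substituting: (((0 AND 0) AND NOT 0) AND 1)
= 0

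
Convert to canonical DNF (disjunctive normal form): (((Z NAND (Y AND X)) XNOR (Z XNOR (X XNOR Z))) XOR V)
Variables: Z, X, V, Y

(NOT Z AND NOT X AND V AND NOT Y) OR (NOT Z AND NOT X AND V AND Y) OR (NOT Z AND X AND NOT V AND NOT Y) OR (NOT Z AND X AND NOT V AND Y) OR (Z AND NOT X AND V AND NOT Y) OR (Z AND NOT X AND V AND Y) OR (Z AND X AND NOT V AND NOT Y) OR (Z AND X AND V AND Y)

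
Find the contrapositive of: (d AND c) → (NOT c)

Contrapositive: c → NOT (d AND c)
Note: A statement and its contrapositive are logically equivalent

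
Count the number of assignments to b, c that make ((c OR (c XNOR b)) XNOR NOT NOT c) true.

Satisfying assignments: (0,1), (1,0), (1,1)
Count: 3 out of 4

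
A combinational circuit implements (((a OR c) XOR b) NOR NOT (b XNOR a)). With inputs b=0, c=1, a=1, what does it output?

Substituting: (((1 OR 1) XOR 0) NOR NOT (0 XNOR 1))
= 0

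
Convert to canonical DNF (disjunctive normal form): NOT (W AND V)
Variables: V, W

(NOT V AND NOT W) OR (NOT V AND W) OR (V AND NOT W)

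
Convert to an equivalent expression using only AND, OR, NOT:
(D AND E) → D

NOT (D AND E) OR D
(Implication elimination: A → B = NOT A OR B)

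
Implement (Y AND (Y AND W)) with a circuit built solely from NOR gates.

((Y NOR Y) NOR (((Y NOR Y) NOR (W NOR W)) NOR ((Y NOR Y) NOR (W NOR W))))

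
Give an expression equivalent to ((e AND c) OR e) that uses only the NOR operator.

((((e NOR e) NOR (c NOR c)) NOR e) NOR (((e NOR e) NOR (c NOR c)) NOR e))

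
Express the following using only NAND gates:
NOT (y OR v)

(((y NAND y) NAND (v NAND v)) NAND ((y NAND y) NAND (v NAND v)))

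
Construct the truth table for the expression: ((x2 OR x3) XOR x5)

x3 | x5 | x2 | Output
---------------------
0 | 0 | 0 | 0
0 | 0 | 1 | 1
0 | 1 | 0 | 1
0 | 1 | 1 | 0
1 | 0 | 0 | 1
1 | 0 | 1 | 1
1 | 1 | 0 | 0
1 | 1 | 1 | 0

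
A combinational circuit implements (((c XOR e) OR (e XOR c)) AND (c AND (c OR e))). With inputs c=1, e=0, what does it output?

Substituting: (((1 XOR 0) OR (0 XOR 1)) AND (1 AND (1 OR 0)))
= 1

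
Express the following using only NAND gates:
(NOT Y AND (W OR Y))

(((Y NAND Y) NAND ((W NAND W) NAND (Y NAND Y))) NAND ((Y NAND Y) NAND ((W NAND W) NAND (Y NAND Y))))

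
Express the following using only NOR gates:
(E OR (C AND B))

((E NOR ((C NOR C) NOR (B NOR B))) NOR (E NOR ((C NOR C) NOR (B NOR B))))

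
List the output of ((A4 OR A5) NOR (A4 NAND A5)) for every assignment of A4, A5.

A4 | A5 | Output
----------------
0 | 0 | 0
0 | 1 | 0
1 | 0 | 0
1 | 1 | 0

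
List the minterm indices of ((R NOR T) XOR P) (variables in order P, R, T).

Σm(0, 5, 6, 7) = (NOT P AND NOT R AND NOT T) OR (P AND NOT R AND T) OR (P AND R AND NOT T) OR (P AND R AND T)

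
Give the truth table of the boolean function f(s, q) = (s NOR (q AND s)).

s | q | Output
--------------
0 | 0 | 1
0 | 1 | 1
1 | 0 | 0
1 | 1 | 0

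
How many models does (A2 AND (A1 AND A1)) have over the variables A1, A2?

Satisfying assignments: (1,1)
Count: 1 out of 4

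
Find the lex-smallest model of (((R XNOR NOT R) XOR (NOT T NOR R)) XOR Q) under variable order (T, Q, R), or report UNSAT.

T=0, Q=1, R=0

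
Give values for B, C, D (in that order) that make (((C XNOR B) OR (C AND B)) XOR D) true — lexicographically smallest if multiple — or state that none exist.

B=0, C=0, D=0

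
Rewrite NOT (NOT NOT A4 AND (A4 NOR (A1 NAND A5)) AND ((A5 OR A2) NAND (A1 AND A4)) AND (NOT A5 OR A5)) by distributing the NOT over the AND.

NOT A4 OR NOT (A4 NOR (A1 NAND A5)) OR NOT ((A5 OR A2) NAND (A1 AND A4)) OR NOT (NOT A5 OR A5)
De Morgan's: NOT(AND of terms) = OR of negations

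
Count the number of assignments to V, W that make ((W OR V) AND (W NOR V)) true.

No assignment satisfies the expression.
Count: 0 out of 4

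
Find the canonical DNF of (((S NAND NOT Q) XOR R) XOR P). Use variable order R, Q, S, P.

(NOT R AND NOT Q AND NOT S AND NOT P) OR (NOT R AND NOT Q AND S AND P) OR (NOT R AND Q AND NOT S AND NOT P) OR (NOT R AND Q AND S AND NOT P) OR (R AND NOT Q AND NOT S AND P) OR (R AND NOT Q AND S AND NOT P) OR (R AND Q AND NOT S AND P) OR (R AND Q AND S AND P)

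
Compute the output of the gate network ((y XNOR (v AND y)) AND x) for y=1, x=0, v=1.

Substituting: ((1 XNOR (1 AND 1)) AND 0)
= 0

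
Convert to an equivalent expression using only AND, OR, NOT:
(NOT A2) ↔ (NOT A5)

((NOT A2) AND (NOT A5)) OR (A2 AND A5)
(Biconditional = both true or both false)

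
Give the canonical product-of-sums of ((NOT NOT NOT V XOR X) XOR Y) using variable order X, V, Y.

ΠM(1, 2, 4, 7) = (X OR V OR NOT Y) AND (X OR NOT V OR Y) AND (NOT X OR V OR Y) AND (NOT X OR NOT V OR NOT Y)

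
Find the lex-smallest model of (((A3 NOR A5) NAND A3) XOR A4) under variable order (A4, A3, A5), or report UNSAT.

A4=0, A3=0, A5=0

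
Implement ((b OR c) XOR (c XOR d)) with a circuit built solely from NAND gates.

((((b NAND b) NAND (c NAND c)) NAND (((b NAND b) NAND (c NAND c)) NAND ((c NAND (c NAND d)) NAND (d NAND (c NAND d))))) NAND (((c NAND (c NAND d)) NAND (d NAND (c NAND d))) NAND (((b NAND b) NAND (c NAND c)) NAND ((c NAND (c NAND d)) NAND (d NAND (c NAND d))))))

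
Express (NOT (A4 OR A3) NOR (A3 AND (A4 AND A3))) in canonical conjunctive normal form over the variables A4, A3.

(A4 OR A3) AND (NOT A4 OR NOT A3)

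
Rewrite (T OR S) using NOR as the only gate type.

((T NOR S) NOR (T NOR S))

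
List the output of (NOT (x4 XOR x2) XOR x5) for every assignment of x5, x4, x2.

x5 | x4 | x2 | Output
---------------------
0 | 0 | 0 | 1
0 | 0 | 1 | 0
0 | 1 | 0 | 0
0 | 1 | 1 | 1
1 | 0 | 0 | 0
1 | 0 | 1 | 1
1 | 1 | 0 | 1
1 | 1 | 1 | 0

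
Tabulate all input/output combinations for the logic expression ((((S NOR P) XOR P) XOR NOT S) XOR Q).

P | S | Q | Output
------------------
0 | 0 | 0 | 0
0 | 0 | 1 | 1
0 | 1 | 0 | 0
0 | 1 | 1 | 1
1 | 0 | 0 | 0
1 | 0 | 1 | 1
1 | 1 | 0 | 1
1 | 1 | 1 | 0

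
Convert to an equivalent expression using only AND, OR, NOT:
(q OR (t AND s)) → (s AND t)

NOT (q OR (t AND s)) OR (s AND t)
(Implication elimination: A → B = NOT A OR B)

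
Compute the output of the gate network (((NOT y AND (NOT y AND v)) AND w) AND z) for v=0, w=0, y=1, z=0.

Substituting: (((NOT 1 AND (NOT 1 AND 0)) AND 0) AND 0)
= 0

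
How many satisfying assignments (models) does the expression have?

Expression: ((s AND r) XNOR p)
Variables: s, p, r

Satisfying assignments: (0,0,0), (0,0,1), (1,0,0), (1,1,1)
Count: 4 out of 8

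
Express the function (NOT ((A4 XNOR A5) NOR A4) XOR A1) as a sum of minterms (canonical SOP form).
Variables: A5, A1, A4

Σm(0, 1, 5, 6) = (NOT A5 AND NOT A1 AND NOT A4) OR (NOT A5 AND NOT A1 AND A4) OR (A5 AND NOT A1 AND A4) OR (A5 AND A1 AND NOT A4)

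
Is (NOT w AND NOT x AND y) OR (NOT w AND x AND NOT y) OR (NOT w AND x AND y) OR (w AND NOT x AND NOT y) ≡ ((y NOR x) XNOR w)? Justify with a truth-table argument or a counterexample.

Yes, they are equivalent — the two output columns agree on all 8 assignments:
w | x | y | Expression 1 | Expression 2
---------------------------------------
0 | 0 | 0 | 0 | 0
0 | 0 | 1 | 1 | 1
0 | 1 | 0 | 1 | 1
0 | 1 | 1 | 1 | 1
1 | 0 | 0 | 1 | 1
1 | 0 | 1 | 0 | 0
1 | 1 | 0 | 0 | 0
1 | 1 | 1 | 0 | 0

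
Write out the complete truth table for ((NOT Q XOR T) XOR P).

T | Q | P | Output
------------------
0 | 0 | 0 | 1
0 | 0 | 1 | 0
0 | 1 | 0 | 0
0 | 1 | 1 | 1
1 | 0 | 0 | 0
1 | 0 | 1 | 1
1 | 1 | 0 | 1
1 | 1 | 1 | 0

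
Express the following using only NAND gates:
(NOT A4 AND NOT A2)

(((A4 NAND A4) NAND (A2 NAND A2)) NAND ((A4 NAND A4) NAND (A2 NAND A2)))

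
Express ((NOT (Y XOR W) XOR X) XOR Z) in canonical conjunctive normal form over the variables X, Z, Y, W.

(X OR Z OR Y OR NOT W) AND (X OR Z OR NOT Y OR W) AND (X OR NOT Z OR Y OR W) AND (X OR NOT Z OR NOT Y OR NOT W) AND (NOT X OR Z OR Y OR W) AND (NOT X OR Z OR NOT Y OR NOT W) AND (NOT X OR NOT Z OR Y OR NOT W) AND (NOT X OR NOT Z OR NOT Y OR W)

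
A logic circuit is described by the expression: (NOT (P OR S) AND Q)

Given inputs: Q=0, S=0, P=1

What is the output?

Substituting: (NOT (1 OR 0) AND 0)
= 0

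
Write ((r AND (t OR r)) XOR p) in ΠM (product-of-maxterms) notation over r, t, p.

ΠM(0, 2, 5, 7) = (r OR t OR p) AND (r OR NOT t OR p) AND (NOT r OR t OR NOT p) AND (NOT r OR NOT t OR NOT p)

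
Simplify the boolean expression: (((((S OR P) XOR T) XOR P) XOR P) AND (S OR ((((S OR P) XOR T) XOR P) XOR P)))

By absorption (E AND (E OR v) = E) then XOR self-cancellation ((E XOR v) XOR v = E):
= ((S OR P) XOR T)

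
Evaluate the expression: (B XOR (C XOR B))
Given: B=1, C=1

Substituting: (1 XOR (1 XOR 1))
= 1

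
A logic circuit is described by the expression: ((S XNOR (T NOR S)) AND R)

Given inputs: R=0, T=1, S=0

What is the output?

Substituting: ((0 XNOR (1 NOR 0)) AND 0)
= 0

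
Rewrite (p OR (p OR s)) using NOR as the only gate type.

((p NOR ((p NOR s) NOR (p NOR s))) NOR (p NOR ((p NOR s) NOR (p NOR s))))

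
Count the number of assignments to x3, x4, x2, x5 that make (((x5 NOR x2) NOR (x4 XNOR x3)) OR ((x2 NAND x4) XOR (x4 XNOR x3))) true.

Satisfying assignments: (0,1,0,0), (0,1,0,1), (0,1,1,0), (0,1,1,1), (1,0,0,0), (1,0,0,1), (1,0,1,0), (1,0,1,1), (1,1,1,0), (1,1,1,1)
Count: 10 out of 16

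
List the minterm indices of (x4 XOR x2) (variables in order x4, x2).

Σm(1, 2) = (NOT x4 AND x2) OR (x4 AND NOT x2)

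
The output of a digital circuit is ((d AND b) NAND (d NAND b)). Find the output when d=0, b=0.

Substituting: ((0 AND 0) NAND (0 NAND 0))
= 1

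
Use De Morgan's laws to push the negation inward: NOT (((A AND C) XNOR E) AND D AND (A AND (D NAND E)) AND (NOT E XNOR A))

NOT ((A AND C) XNOR E) OR NOT D OR NOT (A AND (D NAND E)) OR NOT (NOT E XNOR A)
De Morgan's: NOT(AND of terms) = OR of negations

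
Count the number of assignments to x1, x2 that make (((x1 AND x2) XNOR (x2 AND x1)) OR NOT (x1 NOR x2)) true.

Satisfying assignments: (0,0), (0,1), (1,0), (1,1)
Count: 4 out of 4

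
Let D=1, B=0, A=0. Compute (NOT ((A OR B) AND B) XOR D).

Substituting: (NOT ((0 OR 0) AND 0) XOR 1)
= 0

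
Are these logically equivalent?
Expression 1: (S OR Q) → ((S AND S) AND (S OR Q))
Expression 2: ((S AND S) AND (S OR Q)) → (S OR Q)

No, Converse is not equivalent to original (counterexample: Q=1, S=0)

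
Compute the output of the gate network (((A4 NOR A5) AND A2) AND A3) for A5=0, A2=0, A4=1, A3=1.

Substituting: (((1 NOR 0) AND 0) AND 1)
= 0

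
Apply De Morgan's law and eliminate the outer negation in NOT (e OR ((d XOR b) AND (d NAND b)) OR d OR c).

NOT e AND NOT ((d XOR b) AND (d NAND b)) AND NOT d AND NOT c
De Morgan's: NOT(OR of terms) = AND of negations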